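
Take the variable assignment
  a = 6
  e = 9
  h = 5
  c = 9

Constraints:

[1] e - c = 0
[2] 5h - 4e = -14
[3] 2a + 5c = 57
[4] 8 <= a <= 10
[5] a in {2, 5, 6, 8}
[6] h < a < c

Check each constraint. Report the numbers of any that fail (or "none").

[1] e - c = 9 - 9 = 0  true
[2] 5h - 4e = 5(5) - 4(9) = -11, not -14  false
[3] 2a + 5c = 2(6) + 5(9) = 57  true
[4] a = 6 is outside [8, 10]  false
[5] a = 6 is in {2, 5, 6, 8}  true
[6] values 5 < 6 < 9  true

No — constraints 2 and 4 are not satisfied.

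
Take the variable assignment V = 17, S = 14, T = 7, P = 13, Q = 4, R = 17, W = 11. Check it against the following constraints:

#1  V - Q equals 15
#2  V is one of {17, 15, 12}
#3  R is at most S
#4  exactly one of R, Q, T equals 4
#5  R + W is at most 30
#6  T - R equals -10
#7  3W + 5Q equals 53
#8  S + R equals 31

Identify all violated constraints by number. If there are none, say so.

#1 V - Q = 17 - 4 = 13, not 15 — fails.
#2 V = 17 is in {17, 15, 12} — holds.
#3 R = 17, S = 14; 17 > 14 (want ≤) — fails.
#4 R=17, Q=4, T=7; 1 of them equals 4 — holds.
#5 R + W = 17 + 11 = 28; 28 ≤ 30 — holds.
#6 T - R = 7 - 17 = -10 — holds.
#7 3W + 5Q = 3(11) + 5(4) = 53 — holds.
#8 S + R = 14 + 17 = 31 — holds.

No — constraints 1, 3 are not satisfied.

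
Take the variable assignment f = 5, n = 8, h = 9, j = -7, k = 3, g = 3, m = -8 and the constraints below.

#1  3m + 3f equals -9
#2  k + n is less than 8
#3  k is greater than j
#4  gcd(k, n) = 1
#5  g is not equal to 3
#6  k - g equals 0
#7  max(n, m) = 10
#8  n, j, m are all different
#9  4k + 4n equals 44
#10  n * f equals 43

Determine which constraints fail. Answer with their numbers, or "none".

#1 3m + 3f = 3(-8) + 3(5) = -9 — satisfied.
#2 k + n = 3 + 8 = 11; 11 ≥ 8, bound 8 not met — violated.
#3 k = 3, j = -7; 3 > -7 — satisfied.
#4 gcd(3, 8) = 1 — satisfied.
#5 g = 3, but 3 is required to differ — violated.
#6 k - g = 3 - 3 = 0 — satisfied.
#7 max(8, -8) = 8, not 10 — violated.
#8 values 8, -7, -8 are pairwise distinct — satisfied.
#9 4k + 4n = 4(3) + 4(8) = 44 — satisfied.
#10 n * f = 8 * 5 = 40, not 43 — violated.

Violated: 2, 5, 7, and 10.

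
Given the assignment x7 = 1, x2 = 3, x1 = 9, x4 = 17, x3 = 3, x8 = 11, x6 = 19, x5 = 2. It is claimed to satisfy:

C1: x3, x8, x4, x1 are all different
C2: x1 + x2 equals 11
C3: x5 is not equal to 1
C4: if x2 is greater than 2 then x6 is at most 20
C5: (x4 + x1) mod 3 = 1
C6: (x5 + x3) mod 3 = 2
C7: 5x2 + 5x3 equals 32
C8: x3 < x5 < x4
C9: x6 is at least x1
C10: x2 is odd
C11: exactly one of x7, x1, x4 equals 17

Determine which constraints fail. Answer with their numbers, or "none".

C1: values 3, 11, 17, 9 are pairwise distinct — holds.
C2: x1 + x2 = 9 + 3 = 12, not 11 — does not hold.
C3: x5 = 2, and 2 ≠ 1 — holds.
C4: x2 = 3 > 2, so we need x6 ≤ 20; x6 = 19 ≤ 20 — holds.
C5: x4 + x1 = 26; 26 mod 3 = 2, not 1 — does not hold.
C6: x5 + x3 = 5; 5 mod 3 = 2 — holds.
C7: 5x2 + 5x3 = 5(3) + 5(3) = 30, not 32 — does not hold.
C8: values 3, 2, 17; x3 = 3 is not < x5 = 2 — does not hold.
C9: x6 = 19, x1 = 9; 19 ≥ 9 — holds.
C10: x2 = 3 is odd — holds.
C11: x7=1, x1=9, x4=17; 1 of them equals 17 — holds.

Violated: 2, 5, 7, 8.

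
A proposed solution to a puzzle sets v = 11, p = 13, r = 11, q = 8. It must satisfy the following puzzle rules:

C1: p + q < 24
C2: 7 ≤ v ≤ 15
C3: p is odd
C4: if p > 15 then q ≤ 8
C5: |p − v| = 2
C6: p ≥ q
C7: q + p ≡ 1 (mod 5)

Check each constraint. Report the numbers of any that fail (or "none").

No violations.

C1: p + q = 13 + 8 = 21; 21 < 24 — OK.
C2: v = 11 lies in [7, 15] — OK.
C3: p = 13 is odd — OK.
C4: p = 13, not > 15; antecedent false, conditional vacuously true — OK.
C5: |13 − 11| = 2 — OK.
C6: p = 13, q = 8; 13 ≥ 8 — OK.
C7: q + p = 21; 21 mod 5 = 1 — OK.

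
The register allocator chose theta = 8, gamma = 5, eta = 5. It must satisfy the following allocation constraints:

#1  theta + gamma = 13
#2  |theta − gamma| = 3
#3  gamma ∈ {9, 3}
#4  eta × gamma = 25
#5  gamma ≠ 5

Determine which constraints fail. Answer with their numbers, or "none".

#1 theta + gamma = 8 + 5 = 13 — satisfied.
#2 |8 − 5| = 3 — satisfied.
#3 gamma = 5 is not in {9, 3} — violated.
#4 eta × gamma = 5 × 5 = 25 — satisfied.
#5 gamma = 5, but 5 is required to differ — violated.

No — constraints 3, 5 are not satisfied.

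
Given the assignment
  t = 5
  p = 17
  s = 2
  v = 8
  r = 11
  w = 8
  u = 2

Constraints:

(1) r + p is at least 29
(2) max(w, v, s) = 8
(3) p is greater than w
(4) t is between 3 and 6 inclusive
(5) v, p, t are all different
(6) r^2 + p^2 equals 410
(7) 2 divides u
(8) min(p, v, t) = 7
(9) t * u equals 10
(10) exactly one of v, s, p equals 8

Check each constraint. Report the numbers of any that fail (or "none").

(1) r + p = 11 + 17 = 28; 28 < 29, bound 29 not met — fails.
(2) max(8, 8, 2) = 8 — holds.
(3) p = 17, w = 8; 17 > 8 — holds.
(4) t = 5 lies in [3, 6] — holds.
(5) values 8, 17, 5 are pairwise distinct — holds.
(6) r^2 + p^2 = 11^2 + 17^2 = 121 + 289 = 410 — holds.
(7) 2 / 2 = 1, so 2 divides 2 — holds.
(8) min(17, 8, 5) = 5, not 7 — fails.
(9) t * u = 5 * 2 = 10 — holds.
(10) v=8, s=2, p=17; 1 of them equals 8 — holds.

No — constraints 1, 8 are not satisfied.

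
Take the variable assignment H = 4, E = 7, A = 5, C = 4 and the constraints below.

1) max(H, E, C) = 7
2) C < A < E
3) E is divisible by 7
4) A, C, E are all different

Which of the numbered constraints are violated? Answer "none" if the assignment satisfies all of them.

1) max(4, 7, 4) = 7 — holds.
2) values 4 < 5 < 7 — holds.
3) 7 / 7 = 1, so 7 divides 7 — holds.
4) values 5, 4, 7 are pairwise distinct — holds.

None — every constraint holds.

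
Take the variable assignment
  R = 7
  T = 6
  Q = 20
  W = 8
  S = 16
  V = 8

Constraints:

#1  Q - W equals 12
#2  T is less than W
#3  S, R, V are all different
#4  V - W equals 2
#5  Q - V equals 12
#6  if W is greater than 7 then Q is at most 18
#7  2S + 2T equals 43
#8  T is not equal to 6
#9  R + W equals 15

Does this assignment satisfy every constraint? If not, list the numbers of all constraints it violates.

#1 Q - W = 20 - 8 = 12 — holds.
#2 T = 6, W = 8; 6 < 8 — holds.
#3 values 16, 7, 8 are pairwise distinct — holds.
#4 V - W = 8 - 8 = 0, not 2 — fails.
#5 Q - V = 20 - 8 = 12 — holds.
#6 W = 8 > 7, so we need Q ≤ 18; but Q = 20 > 18 — fails.
#7 2S + 2T = 2(16) + 2(6) = 44, not 43 — fails.
#8 T = 6, but 6 is required to differ — fails.
#9 R + W = 7 + 8 = 15 — holds.

Violated: 4, 6, 7, 8.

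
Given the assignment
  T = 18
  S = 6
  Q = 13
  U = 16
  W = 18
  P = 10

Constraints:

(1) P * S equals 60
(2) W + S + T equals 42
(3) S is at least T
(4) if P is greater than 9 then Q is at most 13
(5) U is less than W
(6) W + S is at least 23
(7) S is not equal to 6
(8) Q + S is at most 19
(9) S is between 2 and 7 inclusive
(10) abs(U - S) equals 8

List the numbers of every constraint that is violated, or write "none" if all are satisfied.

No — constraints 3, 7, 10 are not satisfied.

(1) P * S = 10 * 6 = 60 — holds.
(2) W + S + T = 18 + 6 + 18 = 42 — holds.
(3) S = 6, T = 18; 6 < 18 (want ≥) — does not hold.
(4) P = 10 > 9, so we need Q ≤ 13; Q = 13 ≤ 13 — holds.
(5) U = 16, W = 18; 16 < 18 — holds.
(6) W + S = 18 + 6 = 24; 24 ≥ 23 — holds.
(7) S = 6, but 6 is required to differ — does not hold.
(8) Q + S = 13 + 6 = 19; 19 ≤ 19 — holds.
(9) S = 6 lies in [2, 7] — holds.
(10) abs(16 - 6) = 10, not 8 — does not hold.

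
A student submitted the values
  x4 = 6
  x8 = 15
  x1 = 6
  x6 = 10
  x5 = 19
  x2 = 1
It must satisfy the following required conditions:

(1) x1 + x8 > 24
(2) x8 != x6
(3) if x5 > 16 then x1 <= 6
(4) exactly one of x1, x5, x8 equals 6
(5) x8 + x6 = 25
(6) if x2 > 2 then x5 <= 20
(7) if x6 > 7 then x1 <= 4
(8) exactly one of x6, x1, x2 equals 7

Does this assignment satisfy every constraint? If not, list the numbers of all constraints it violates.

Violated: 1, 7, and 8.

(1) x1 + x8 = 6 + 15 = 21; 21 ≤ 24, bound 24 not met — violated.
(2) x8 = 15, x6 = 10; distinct — satisfied.
(3) x5 = 19 > 16, so we need x1 ≤ 6; x1 = 6 ≤ 6 — satisfied.
(4) x1=6, x5=19, x8=15; 1 of them equals 6 — satisfied.
(5) x8 + x6 = 15 + 10 = 25 — satisfied.
(6) x2 = 1, not > 2; antecedent false, conditional vacuously true — satisfied.
(7) x6 = 10 > 7, so we need x1 ≤ 4; but x1 = 6 > 4 — violated.
(8) x6=10, x1=6, x2=1; 0 of them equal 7, not exactly one — violated.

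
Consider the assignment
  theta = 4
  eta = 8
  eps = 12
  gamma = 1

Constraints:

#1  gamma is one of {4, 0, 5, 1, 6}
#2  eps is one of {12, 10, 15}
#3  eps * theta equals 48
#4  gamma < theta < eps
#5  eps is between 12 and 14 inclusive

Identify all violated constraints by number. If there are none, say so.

#1 gamma = 1 is in {4, 0, 5, 1, 6} — satisfied.
#2 eps = 12 is in {12, 10, 15} — satisfied.
#3 eps * theta = 12 * 4 = 48 — satisfied.
#4 values 1 < 4 < 12 — satisfied.
#5 eps = 12 lies in [12, 14] — satisfied.

The assignment satisfies every constraint.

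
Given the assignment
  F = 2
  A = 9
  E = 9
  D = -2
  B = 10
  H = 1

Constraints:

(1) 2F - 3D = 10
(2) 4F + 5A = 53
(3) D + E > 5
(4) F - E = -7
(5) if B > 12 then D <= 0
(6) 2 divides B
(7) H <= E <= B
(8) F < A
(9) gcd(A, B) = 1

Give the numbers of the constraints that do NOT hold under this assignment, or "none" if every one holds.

Yes — all constraints hold.

(1) 2F - 3D = 2(2) - 3(-2) = 10 — satisfied.
(2) 4F + 5A = 4(2) + 5(9) = 53 — satisfied.
(3) D + E = -2 + 9 = 7; 7 > 5 — satisfied.
(4) F - E = 2 - 9 = -7 — satisfied.
(5) B = 10, not > 12; antecedent false, conditional vacuously true — satisfied.
(6) 10 / 2 = 5, so 2 divides 10 — satisfied.
(7) values 1 <= 9 <= 10 — satisfied.
(8) F = 2, A = 9; 2 < 9 — satisfied.
(9) gcd(9, 10) = 1 — satisfied.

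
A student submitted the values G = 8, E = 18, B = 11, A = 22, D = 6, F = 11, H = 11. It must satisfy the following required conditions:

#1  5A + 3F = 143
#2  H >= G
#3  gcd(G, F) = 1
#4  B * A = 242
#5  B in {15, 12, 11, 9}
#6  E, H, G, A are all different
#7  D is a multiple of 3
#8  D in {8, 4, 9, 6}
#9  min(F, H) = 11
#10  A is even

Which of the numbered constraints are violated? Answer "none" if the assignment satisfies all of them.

All constraints are satisfied.

#1 5A + 3F = 5(22) + 3(11) = 143 — holds.
#2 H = 11, G = 8; 11 ≥ 8 — holds.
#3 gcd(8, 11) = 1 — holds.
#4 B * A = 11 * 22 = 242 — holds.
#5 B = 11 is in {15, 12, 11, 9} — holds.
#6 values 18, 11, 8, 22 are pairwise distinct — holds.
#7 6 / 3 = 2, so 3 divides 6 — holds.
#8 D = 6 is in {8, 4, 9, 6} — holds.
#9 min(11, 11) = 11 — holds.
#10 A = 22 is even — holds.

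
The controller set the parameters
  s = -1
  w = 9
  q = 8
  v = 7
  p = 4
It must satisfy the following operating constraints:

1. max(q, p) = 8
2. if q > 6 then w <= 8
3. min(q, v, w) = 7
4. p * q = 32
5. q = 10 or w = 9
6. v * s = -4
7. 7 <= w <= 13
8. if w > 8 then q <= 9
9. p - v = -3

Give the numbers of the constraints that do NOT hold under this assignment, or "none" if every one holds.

1. max(8, 4) = 8  ✓
2. q = 8 > 6, so we need w ≤ 8; but w = 9 > 8  ✗
3. min(8, 7, 9) = 7  ✓
4. p * q = 4 * 8 = 32  ✓
5. q = 8 ≠ 10, but w = 9 = 9 (second disjunct)  ✓
6. v * s = 7 * (-1) = -7, not -4  ✗
7. w = 9 lies in [7, 13]  ✓
8. w = 9 > 8, so we need q ≤ 9; q = 8 ≤ 9  ✓
9. p - v = 4 - 7 = -3  ✓

Violated: 2, 6.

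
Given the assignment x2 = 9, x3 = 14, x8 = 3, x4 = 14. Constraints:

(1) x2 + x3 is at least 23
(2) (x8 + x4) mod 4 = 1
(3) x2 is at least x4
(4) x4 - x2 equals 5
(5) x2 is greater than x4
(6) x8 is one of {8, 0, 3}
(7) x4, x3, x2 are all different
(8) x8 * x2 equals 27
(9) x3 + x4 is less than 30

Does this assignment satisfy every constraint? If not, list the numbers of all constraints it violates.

(1) x2 + x3 = 9 + 14 = 23; 23 ≥ 23 — satisfied.
(2) x8 + x4 = 17; 17 mod 4 = 1 — satisfied.
(3) x2 = 9, x4 = 14; 9 < 14 (want ≥) — violated.
(4) x4 - x2 = 14 - 9 = 5 — satisfied.
(5) x2 = 9, x4 = 14; 9 ≤ 14 (want >) — violated.
(6) x8 = 3 is in {8, 0, 3} — satisfied.
(7) x4 = x3 = 14, not all different — violated.
(8) x8 * x2 = 3 * 9 = 27 — satisfied.
(9) x3 + x4 = 14 + 14 = 28; 28 < 30 — satisfied.

Constraints 3, 5, 7 do not hold.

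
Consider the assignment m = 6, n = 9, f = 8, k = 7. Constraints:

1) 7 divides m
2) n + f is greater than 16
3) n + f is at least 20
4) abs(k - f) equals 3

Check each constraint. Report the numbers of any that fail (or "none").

1) 6 = 7*0 + 6, so 7 does not divide 6  no
2) n + f = 9 + 8 = 17; 17 > 16  yes
3) n + f = 9 + 8 = 17; 17 < 20, bound 20 not met  no
4) abs(7 - 8) = 1, not 3  no

Constraints 1, 3, and 4 do not hold.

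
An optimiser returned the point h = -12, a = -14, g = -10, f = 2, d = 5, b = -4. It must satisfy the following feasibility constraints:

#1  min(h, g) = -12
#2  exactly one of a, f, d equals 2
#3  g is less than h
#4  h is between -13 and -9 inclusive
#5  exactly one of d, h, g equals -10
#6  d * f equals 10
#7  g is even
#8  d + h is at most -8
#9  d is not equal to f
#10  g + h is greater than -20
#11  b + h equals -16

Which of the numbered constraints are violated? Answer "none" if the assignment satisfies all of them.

Constraints 3, 8, and 10 do not hold.

#1 min(-12, -10) = -12 — holds.
#2 a=-14, f=2, d=5; 1 of them equals 2 — holds.
#3 g = -10, h = -12; -10 ≥ -12 (want <) — fails.
#4 h = -12 lies in [-13, -9] — holds.
#5 d=5, h=-12, g=-10; 1 of them equals -10 — holds.
#6 d * f = 5 * 2 = 10 — holds.
#7 g = -10 is even — holds.
#8 d + h = 5 + (-12) = -7; -7 > -8, bound -8 not met — fails.
#9 d = 5, f = 2; distinct — holds.
#10 g + h = -10 + (-12) = -22; -22 ≤ -20, bound -20 not met — fails.
#11 b + h = -4 + (-12) = -16 — holds.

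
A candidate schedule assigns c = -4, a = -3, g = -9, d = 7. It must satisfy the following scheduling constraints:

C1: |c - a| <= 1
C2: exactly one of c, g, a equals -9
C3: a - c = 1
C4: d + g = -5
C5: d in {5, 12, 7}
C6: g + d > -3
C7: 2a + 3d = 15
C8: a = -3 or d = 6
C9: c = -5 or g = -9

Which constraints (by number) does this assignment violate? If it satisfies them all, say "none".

Violated: 4.

C1: |-4 - (-3)| = 1; 1 ≤ 1 — satisfied.
C2: c=-4, g=-9, a=-3; 1 of them equals -9 — satisfied.
C3: a - c = -3 - (-4) = 1 — satisfied.
C4: d + g = 7 + (-9) = -2, not -5 — violated.
C5: d = 7 is in {5, 12, 7} — satisfied.
C6: g + d = -9 + 7 = -2; -2 > -3 — satisfied.
C7: 2a + 3d = 2(-3) + 3(7) = 15 — satisfied.
C8: a = -3 = -3 (first disjunct) — satisfied.
C9: c = -4 ≠ -5, but g = -9 = -9 (second disjunct) — satisfied.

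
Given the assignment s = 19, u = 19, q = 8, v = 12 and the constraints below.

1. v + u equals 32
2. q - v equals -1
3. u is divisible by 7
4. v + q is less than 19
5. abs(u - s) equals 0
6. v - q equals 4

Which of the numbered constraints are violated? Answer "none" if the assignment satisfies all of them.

The assignment fails constraints 1, 2, 3, and 4.

1. v + u = 12 + 19 = 31, not 32 — fails.
2. q - v = 8 - 12 = -4, not -1 — fails.
3. 19 = 7*2 + 5, so 7 does not divide 19 — fails.
4. v + q = 12 + 8 = 20; 20 ≥ 19, bound 19 not met — fails.
5. abs(19 - 19) = 0 — holds.
6. v - q = 12 - 8 = 4 — holds.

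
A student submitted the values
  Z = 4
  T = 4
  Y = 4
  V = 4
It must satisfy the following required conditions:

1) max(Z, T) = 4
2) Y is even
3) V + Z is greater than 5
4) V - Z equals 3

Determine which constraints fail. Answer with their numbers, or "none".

Violated: 4.

1) max(4, 4) = 4  OK
2) Y = 4 is even  OK
3) V + Z = 4 + 4 = 8; 8 > 5  OK
4) V - Z = 4 - 4 = 0, not 3  FAIL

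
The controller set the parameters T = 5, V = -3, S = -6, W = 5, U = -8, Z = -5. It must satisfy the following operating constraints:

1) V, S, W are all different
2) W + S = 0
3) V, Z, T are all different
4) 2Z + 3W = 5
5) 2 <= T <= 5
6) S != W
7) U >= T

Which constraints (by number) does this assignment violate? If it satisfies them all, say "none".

Constraints 2 and 7 do not hold.

1) values -3, -6, 5 are pairwise distinct  holds
2) W + S = 5 + (-6) = -1, not 0  fails
3) values -3, -5, 5 are pairwise distinct  holds
4) 2Z + 3W = 2(-5) + 3(5) = 5  holds
5) T = 5 lies in [2, 5]  holds
6) S = -6, W = 5; distinct  holds
7) U = -8, T = 5; -8 < 5 (want ≥)  fails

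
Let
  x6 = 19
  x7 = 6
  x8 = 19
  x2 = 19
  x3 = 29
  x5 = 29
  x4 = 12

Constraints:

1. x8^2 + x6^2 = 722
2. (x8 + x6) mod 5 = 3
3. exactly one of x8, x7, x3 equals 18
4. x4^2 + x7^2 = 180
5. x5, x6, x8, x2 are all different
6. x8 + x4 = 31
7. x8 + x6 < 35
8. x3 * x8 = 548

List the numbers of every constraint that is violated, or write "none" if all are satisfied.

Violated: 3, 5, 7, 8.

1. x8^2 + x6^2 = 19^2 + 19^2 = 361 + 361 = 722 — holds.
2. x8 + x6 = 38; 38 mod 5 = 3 — holds.
3. x8=19, x7=6, x3=29; 0 of them equal 18, not exactly one — does not hold.
4. x4^2 + x7^2 = 12^2 + 6^2 = 144 + 36 = 180 — holds.
5. x6 = x8 = 19, not all different — does not hold.
6. x8 + x4 = 19 + 12 = 31 — holds.
7. x8 + x6 = 19 + 19 = 38; 38 ≥ 35, bound 35 not met — does not hold.
8. x3 * x8 = 29 * 19 = 551, not 548 — does not hold.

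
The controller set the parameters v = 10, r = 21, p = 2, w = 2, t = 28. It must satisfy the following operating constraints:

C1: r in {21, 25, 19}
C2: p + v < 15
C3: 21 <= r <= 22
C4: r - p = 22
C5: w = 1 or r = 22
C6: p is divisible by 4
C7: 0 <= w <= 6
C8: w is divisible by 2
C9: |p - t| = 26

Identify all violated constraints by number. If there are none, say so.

C1: r = 21 is in {21, 25, 19} — OK.
C2: p + v = 2 + 10 = 12; 12 < 15 — OK.
C3: r = 21 lies in [21, 22] — OK.
C4: r - p = 21 - 2 = 19, not 22 — violated.
C5: w = 2 ≠ 1 and r = 21 ≠ 22; both disjuncts false — violated.
C6: 2 = 4*0 + 2, so 4 does not divide 2 — violated.
C7: w = 2 lies in [0, 6] — OK.
C8: 2 / 2 = 1, so 2 divides 2 — OK.
C9: |2 - 28| = 26 — OK.

The assignment fails constraints 4, 5, and 6.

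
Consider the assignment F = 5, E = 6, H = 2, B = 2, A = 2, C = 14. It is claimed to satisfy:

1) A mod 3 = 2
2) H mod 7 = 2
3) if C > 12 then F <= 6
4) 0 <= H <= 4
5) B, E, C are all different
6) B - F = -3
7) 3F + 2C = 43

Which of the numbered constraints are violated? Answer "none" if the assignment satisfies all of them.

1) 2 mod 3 = 2 — holds.
2) 2 mod 7 = 2 — holds.
3) C = 14 > 12, so we need F ≤ 6; F = 5 ≤ 6 — holds.
4) H = 2 lies in [0, 4] — holds.
5) values 2, 6, 14 are pairwise distinct — holds.
6) B - F = 2 - 5 = -3 — holds.
7) 3F + 2C = 3(5) + 2(14) = 43 — holds.

Yes — all constraints hold.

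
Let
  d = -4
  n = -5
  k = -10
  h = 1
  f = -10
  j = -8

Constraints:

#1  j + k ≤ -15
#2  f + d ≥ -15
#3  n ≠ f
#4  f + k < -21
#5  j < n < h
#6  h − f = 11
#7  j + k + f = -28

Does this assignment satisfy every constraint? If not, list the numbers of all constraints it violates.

#1 j + k = -8 + (-10) = -18; -18 ≤ -15  OK
#2 f + d = -10 + (-4) = -14; -14 ≥ -15  OK
#3 n = -5, f = -10; distinct  OK
#4 f + k = -10 + (-10) = -20; -20 ≥ -21, bound -21 not met  FAIL
#5 values -8 < -5 < 1  OK
#6 h − f = 1 − (-10) = 11  OK
#7 j + k + f = -8 + (-10) + (-10) = -28  OK

The assignment fails constraint 4.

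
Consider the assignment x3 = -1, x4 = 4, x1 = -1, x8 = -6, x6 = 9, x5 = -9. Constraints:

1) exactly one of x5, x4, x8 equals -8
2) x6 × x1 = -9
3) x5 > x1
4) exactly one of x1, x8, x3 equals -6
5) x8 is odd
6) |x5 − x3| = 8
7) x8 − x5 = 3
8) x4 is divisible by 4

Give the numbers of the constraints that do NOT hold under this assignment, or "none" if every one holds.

1) x5=-9, x4=4, x8=-6; 0 of them equal -8, not exactly one — does not hold.
2) x6 × x1 = 9 × (-1) = -9 — holds.
3) x5 = -9, x1 = -1; -9 ≤ -1 (want >) — does not hold.
4) x1=-1, x8=-6, x3=-1; 1 of them equals -6 — holds.
5) x8 = -6 is even — does not hold.
6) |-9 − (-1)| = 8 — holds.
7) x8 − x5 = -6 − (-9) = 3 — holds.
8) 4 / 4 = 1, so 4 divides 4 — holds.

Violated: 1, 3, 5.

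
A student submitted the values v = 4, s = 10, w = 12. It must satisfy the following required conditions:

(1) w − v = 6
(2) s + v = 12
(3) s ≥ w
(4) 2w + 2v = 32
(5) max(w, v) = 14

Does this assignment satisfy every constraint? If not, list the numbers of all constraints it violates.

(1) w − v = 12 − 4 = 8, not 6 — fails.
(2) s + v = 10 + 4 = 14, not 12 — fails.
(3) s = 10, w = 12; 10 < 12 (want ≥) — fails.
(4) 2w + 2v = 2(12) + 2(4) = 32 — holds.
(5) max(12, 4) = 12, not 14 — fails.

Violated: 1, 2, 3, and 5.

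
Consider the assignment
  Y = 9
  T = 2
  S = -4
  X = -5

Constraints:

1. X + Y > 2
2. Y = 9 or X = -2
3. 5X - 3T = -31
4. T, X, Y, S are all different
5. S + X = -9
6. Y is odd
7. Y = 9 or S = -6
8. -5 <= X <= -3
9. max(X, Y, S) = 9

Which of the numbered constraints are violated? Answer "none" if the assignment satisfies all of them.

None — every constraint holds.

1. X + Y = -5 + 9 = 4; 4 > 2  ✓
2. Y = 9 = 9 (first disjunct)  ✓
3. 5X - 3T = 5(-5) - 3(2) = -31  ✓
4. values 2, -5, 9, -4 are pairwise distinct  ✓
5. S + X = -4 + (-5) = -9  ✓
6. Y = 9 is odd  ✓
7. Y = 9 = 9 (first disjunct)  ✓
8. X = -5 lies in [-5, -3]  ✓
9. max(-5, 9, -4) = 9  ✓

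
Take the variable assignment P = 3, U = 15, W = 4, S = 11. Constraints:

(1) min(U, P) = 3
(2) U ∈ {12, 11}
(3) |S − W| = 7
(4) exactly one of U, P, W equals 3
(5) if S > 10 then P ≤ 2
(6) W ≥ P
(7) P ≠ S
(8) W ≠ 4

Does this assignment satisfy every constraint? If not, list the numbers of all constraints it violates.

(1) min(15, 3) = 3 — holds.
(2) U = 15 is not in {12, 11} — fails.
(3) |11 − 4| = 7 — holds.
(4) U=15, P=3, W=4; 1 of them equals 3 — holds.
(5) S = 11 > 10, so we need P ≤ 2; but P = 3 > 2 — fails.
(6) W = 4, P = 3; 4 ≥ 3 — holds.
(7) P = 3, S = 11; distinct — holds.
(8) W = 4, but 4 is required to differ — fails.

No — constraints 2, 5, 8 are not satisfied.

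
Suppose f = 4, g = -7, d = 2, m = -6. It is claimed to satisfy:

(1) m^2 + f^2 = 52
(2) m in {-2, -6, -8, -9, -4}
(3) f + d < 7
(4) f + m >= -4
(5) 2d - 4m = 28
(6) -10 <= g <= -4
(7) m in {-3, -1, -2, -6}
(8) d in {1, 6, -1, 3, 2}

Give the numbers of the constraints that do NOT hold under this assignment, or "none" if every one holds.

(1) m^2 + f^2 = (-6)^2 + 4^2 = 36 + 16 = 52 — holds.
(2) m = -6 is in {-2, -6, -8, -9, -4} — holds.
(3) f + d = 4 + 2 = 6; 6 < 7 — holds.
(4) f + m = 4 + (-6) = -2; -2 ≥ -4 — holds.
(5) 2d - 4m = 2(2) - 4(-6) = 28 — holds.
(6) g = -7 lies in [-10, -4] — holds.
(7) m = -6 is in {-3, -1, -2, -6} — holds.
(8) d = 2 is in {1, 6, -1, 3, 2} — holds.

All constraints are satisfied.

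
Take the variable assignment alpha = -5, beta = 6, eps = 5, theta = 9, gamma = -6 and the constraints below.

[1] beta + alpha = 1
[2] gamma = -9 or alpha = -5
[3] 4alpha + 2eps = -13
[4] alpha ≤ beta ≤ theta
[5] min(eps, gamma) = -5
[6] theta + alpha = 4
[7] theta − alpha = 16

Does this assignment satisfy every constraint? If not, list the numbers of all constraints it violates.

[1] beta + alpha = 6 + (-5) = 1  ✓
[2] gamma = -6 ≠ -9, but alpha = -5 = -5 (second disjunct)  ✓
[3] 4alpha + 2eps = 4(-5) + 2(5) = -10, not -13  ✗
[4] values -5 ≤ 6 ≤ 9  ✓
[5] min(5, -6) = -6, not -5  ✗
[6] theta + alpha = 9 + (-5) = 4  ✓
[7] theta − alpha = 9 − (-5) = 14, not 16  ✗

Constraints 3, 5, and 7 do not hold.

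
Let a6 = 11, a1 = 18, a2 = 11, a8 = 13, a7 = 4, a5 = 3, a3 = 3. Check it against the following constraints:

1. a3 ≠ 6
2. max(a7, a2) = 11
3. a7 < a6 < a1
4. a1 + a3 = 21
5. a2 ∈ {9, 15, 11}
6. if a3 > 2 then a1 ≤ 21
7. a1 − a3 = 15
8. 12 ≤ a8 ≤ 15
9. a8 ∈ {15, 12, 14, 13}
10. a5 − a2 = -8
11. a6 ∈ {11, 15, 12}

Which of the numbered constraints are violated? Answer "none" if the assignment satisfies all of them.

1. a3 = 3, and 3 ≠ 6 — OK.
2. max(4, 11) = 11 — OK.
3. values 4 < 11 < 18 — OK.
4. a1 + a3 = 18 + 3 = 21 — OK.
5. a2 = 11 is in {9, 15, 11} — OK.
6. a3 = 3 > 2, so we need a1 ≤ 21; a1 = 18 ≤ 21 — OK.
7. a1 − a3 = 18 − 3 = 15 — OK.
8. a8 = 13 lies in [12, 15] — OK.
9. a8 = 13 is in {15, 12, 14, 13} — OK.
10. a5 − a2 = 3 − 11 = -8 — OK.
11. a6 = 11 is in {11, 15, 12} — OK.

Yes — all constraints hold.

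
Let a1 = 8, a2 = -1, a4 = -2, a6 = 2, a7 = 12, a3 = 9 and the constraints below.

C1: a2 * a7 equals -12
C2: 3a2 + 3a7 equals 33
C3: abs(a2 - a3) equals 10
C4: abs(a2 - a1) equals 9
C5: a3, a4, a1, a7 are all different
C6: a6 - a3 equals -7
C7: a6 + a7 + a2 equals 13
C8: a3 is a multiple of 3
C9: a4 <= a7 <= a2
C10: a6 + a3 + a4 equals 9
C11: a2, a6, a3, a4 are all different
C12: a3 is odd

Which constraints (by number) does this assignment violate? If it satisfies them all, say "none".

The assignment fails constraint 9.

C1: a2 * a7 = -1 * 12 = -12 — holds.
C2: 3a2 + 3a7 = 3(-1) + 3(12) = 33 — holds.
C3: abs(-1 - 9) = 10 — holds.
C4: abs(-1 - 8) = 9 — holds.
C5: values 9, -2, 8, 12 are pairwise distinct — holds.
C6: a6 - a3 = 2 - 9 = -7 — holds.
C7: a6 + a7 + a2 = 2 + 12 + (-1) = 13 — holds.
C8: 9 / 3 = 3, so 3 divides 9 — holds.
C9: values -2, 12, -1; a7 = 12 is not <= a2 = -1 — fails.
C10: a6 + a3 + a4 = 2 + 9 + (-2) = 9 — holds.
C11: values -1, 2, 9, -2 are pairwise distinct — holds.
C12: a3 = 9 is odd — holds.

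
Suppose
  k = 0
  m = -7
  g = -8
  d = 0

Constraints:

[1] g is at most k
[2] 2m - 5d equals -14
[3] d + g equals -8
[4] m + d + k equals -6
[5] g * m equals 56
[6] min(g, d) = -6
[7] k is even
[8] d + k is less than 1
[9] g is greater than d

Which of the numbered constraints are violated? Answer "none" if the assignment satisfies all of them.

[1] g = -8, k = 0; -8 ≤ 0 — holds.
[2] 2m - 5d = 2(-7) - 5(0) = -14 — holds.
[3] d + g = 0 + (-8) = -8 — holds.
[4] m + d + k = -7 + 0 + 0 = -7, not -6 — does not hold.
[5] g * m = -8 * (-7) = 56 — holds.
[6] min(-8, 0) = -8, not -6 — does not hold.
[7] k = 0 is even — holds.
[8] d + k = 0 + 0 = 0; 0 < 1 — holds.
[9] g = -8, d = 0; -8 ≤ 0 (want >) — does not hold.

Constraints 4, 6, and 9 are violated.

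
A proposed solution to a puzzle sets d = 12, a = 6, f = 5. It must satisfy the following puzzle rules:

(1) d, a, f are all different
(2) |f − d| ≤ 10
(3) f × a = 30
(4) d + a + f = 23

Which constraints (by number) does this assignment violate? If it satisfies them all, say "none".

(1) values 12, 6, 5 are pairwise distinct — holds.
(2) |5 − 12| = 7; 7 ≤ 10 — holds.
(3) f × a = 5 × 6 = 30 — holds.
(4) d + a + f = 12 + 6 + 5 = 23 — holds.

All constraints are satisfied.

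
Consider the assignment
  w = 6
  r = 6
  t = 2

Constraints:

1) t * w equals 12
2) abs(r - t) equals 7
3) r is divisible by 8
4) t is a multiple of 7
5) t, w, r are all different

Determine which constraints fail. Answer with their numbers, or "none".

Constraints 2, 3, 4, and 5 do not hold.

1) t * w = 2 * 6 = 12  OK
2) abs(6 - 2) = 4, not 7  FAIL
3) 6 = 8*0 + 6, so 8 does not divide 6  FAIL
4) 2 = 7*0 + 2, so 7 does not divide 2  FAIL
5) w = r = 6, not all different  FAIL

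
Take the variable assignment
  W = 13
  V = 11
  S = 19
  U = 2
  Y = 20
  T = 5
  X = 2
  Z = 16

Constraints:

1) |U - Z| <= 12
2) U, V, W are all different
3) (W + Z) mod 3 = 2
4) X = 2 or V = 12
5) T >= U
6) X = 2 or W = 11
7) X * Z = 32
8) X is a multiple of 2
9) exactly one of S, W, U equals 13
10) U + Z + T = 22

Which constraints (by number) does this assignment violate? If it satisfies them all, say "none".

Violated: 1 and 10.

1) |2 - 16| = 14; 14 > 12, exceeds bound 12  FAIL
2) values 2, 11, 13 are pairwise distinct  OK
3) W + Z = 29; 29 mod 3 = 2  OK
4) X = 2 = 2 (first disjunct)  OK
5) T = 5, U = 2; 5 ≥ 2  OK
6) X = 2 = 2 (first disjunct)  OK
7) X * Z = 2 * 16 = 32  OK
8) 2 / 2 = 1, so 2 divides 2  OK
9) S=19, W=13, U=2; 1 of them equals 13  OK
10) U + Z + T = 2 + 16 + 5 = 23, not 22  FAIL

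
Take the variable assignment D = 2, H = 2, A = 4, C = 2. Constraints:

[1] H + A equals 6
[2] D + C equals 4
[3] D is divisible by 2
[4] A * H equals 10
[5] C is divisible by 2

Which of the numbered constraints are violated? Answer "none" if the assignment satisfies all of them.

[1] H + A = 2 + 4 = 6 — holds.
[2] D + C = 2 + 2 = 4 — holds.
[3] 2 / 2 = 1, so 2 divides 2 — holds.
[4] A * H = 4 * 2 = 8, not 10 — does not hold.
[5] 2 / 2 = 1, so 2 divides 2 — holds.

Constraint 4 is violated.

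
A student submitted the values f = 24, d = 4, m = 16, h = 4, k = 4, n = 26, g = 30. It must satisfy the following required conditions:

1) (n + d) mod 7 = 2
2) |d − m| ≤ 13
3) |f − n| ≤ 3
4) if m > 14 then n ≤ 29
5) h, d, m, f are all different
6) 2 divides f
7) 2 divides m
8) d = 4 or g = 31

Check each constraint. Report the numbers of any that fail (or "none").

The assignment fails constraint 5.

1) n + d = 30; 30 mod 7 = 2  ✔
2) |4 − 16| = 12; 12 ≤ 13  ✔
3) |24 − 26| = 2; 2 ≤ 3  ✔
4) m = 16 > 14, so we need n ≤ 29; n = 26 ≤ 29  ✔
5) h = d = 4, not all different  ✘
6) 24 / 2 = 12, so 2 divides 24  ✔
7) 16 / 2 = 8, so 2 divides 16  ✔
8) d = 4 = 4 (first disjunct)  ✔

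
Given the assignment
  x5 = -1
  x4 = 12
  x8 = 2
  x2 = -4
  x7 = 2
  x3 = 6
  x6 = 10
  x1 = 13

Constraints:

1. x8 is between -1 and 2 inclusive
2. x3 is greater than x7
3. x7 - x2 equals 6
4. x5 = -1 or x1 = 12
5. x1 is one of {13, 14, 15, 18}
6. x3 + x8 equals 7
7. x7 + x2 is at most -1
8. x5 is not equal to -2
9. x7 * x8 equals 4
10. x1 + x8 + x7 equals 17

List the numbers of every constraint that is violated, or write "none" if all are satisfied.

Constraint 6 is violated.

1. x8 = 2 lies in [-1, 2]  ✔
2. x3 = 6, x7 = 2; 6 > 2  ✔
3. x7 - x2 = 2 - (-4) = 6  ✔
4. x5 = -1 = -1 (first disjunct)  ✔
5. x1 = 13 is in {13, 14, 15, 18}  ✔
6. x3 + x8 = 6 + 2 = 8, not 7  ✘
7. x7 + x2 = 2 + (-4) = -2; -2 ≤ -1  ✔
8. x5 = -1, and -1 ≠ -2  ✔
9. x7 * x8 = 2 * 2 = 4  ✔
10. x1 + x8 + x7 = 13 + 2 + 2 = 17  ✔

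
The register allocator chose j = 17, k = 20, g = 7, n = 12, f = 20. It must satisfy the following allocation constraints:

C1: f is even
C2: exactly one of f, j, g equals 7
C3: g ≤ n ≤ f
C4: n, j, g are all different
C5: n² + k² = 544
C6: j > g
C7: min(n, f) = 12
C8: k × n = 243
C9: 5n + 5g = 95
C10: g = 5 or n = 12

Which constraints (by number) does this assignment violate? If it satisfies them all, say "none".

No — constraint 8 is not satisfied.

C1: f = 20 is even  yes
C2: f=20, j=17, g=7; 1 of them equals 7  yes
C3: values 7 ≤ 12 ≤ 20  yes
C4: values 12, 17, 7 are pairwise distinct  yes
C5: n² + k² = 12² + 20² = 144 + 400 = 544  yes
C6: j = 17, g = 7; 17 > 7  yes
C7: min(12, 20) = 12  yes
C8: k × n = 20 × 12 = 240, not 243  no
C9: 5n + 5g = 5(12) + 5(7) = 95  yes
C10: g = 7 ≠ 5, but n = 12 = 12 (second disjunct)  yes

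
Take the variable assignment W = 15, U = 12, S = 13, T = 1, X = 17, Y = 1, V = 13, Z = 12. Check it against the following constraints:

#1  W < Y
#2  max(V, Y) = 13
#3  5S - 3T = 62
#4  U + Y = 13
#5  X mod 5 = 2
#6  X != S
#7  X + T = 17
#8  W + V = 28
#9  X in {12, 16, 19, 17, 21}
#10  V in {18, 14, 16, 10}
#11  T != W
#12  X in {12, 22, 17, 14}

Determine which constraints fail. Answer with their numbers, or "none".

Violated: 1, 7, 10.

#1 W = 15, Y = 1; 15 ≥ 1 (want <)  fails
#2 max(13, 1) = 13  holds
#3 5S - 3T = 5(13) - 3(1) = 62  holds
#4 U + Y = 12 + 1 = 13  holds
#5 17 mod 5 = 2  holds
#6 X = 17, S = 13; distinct  holds
#7 X + T = 17 + 1 = 18, not 17  fails
#8 W + V = 15 + 13 = 28  holds
#9 X = 17 is in {12, 16, 19, 17, 21}  holds
#10 V = 13 is not in {18, 14, 16, 10}  fails
#11 T = 1, W = 15; distinct  holds
#12 X = 17 is in {12, 22, 17, 14}  holds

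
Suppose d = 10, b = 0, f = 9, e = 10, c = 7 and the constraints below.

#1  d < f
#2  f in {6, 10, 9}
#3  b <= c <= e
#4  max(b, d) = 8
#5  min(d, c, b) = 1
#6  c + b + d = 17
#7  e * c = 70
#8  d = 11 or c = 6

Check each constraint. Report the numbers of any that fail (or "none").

#1 d = 10, f = 9; 10 ≥ 9 (want <)  false
#2 f = 9 is in {6, 10, 9}  true
#3 values 0 <= 7 <= 10  true
#4 max(0, 10) = 10, not 8  false
#5 min(10, 7, 0) = 0, not 1  false
#6 c + b + d = 7 + 0 + 10 = 17  true
#7 e * c = 10 * 7 = 70  true
#8 d = 10 ≠ 11 and c = 7 ≠ 6; both disjuncts false  false

Constraints 1, 4, 5, and 8 are violated.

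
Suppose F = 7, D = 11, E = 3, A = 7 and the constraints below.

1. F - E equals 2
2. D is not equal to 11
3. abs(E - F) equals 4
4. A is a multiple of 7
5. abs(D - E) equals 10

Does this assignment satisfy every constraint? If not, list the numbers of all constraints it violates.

1. F - E = 7 - 3 = 4, not 2 — violated.
2. D = 11, but 11 is required to differ — violated.
3. abs(3 - 7) = 4 — satisfied.
4. 7 / 7 = 1, so 7 divides 7 — satisfied.
5. abs(11 - 3) = 8, not 10 — violated.

No — constraints 1, 2, 5 are not satisfied.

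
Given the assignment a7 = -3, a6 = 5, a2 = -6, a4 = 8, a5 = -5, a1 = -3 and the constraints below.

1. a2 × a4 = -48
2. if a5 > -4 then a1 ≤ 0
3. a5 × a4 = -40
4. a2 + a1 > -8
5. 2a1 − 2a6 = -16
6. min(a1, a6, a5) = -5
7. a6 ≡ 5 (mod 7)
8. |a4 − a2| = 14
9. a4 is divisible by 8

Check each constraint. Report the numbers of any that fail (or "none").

No — constraint 4 is not satisfied.

1. a2 × a4 = -6 × 8 = -48  ✓
2. a5 = -5, not > -4; antecedent false, conditional vacuously true  ✓
3. a5 × a4 = -5 × 8 = -40  ✓
4. a2 + a1 = -6 + (-3) = -9; -9 ≤ -8, bound -8 not met  ✗
5. 2a1 − 2a6 = 2(-3) − 2(5) = -16  ✓
6. min(-3, 5, -5) = -5  ✓
7. 5 mod 7 = 5  ✓
8. |8 − (-6)| = 14  ✓
9. 8 / 8 = 1, so 8 divides 8  ✓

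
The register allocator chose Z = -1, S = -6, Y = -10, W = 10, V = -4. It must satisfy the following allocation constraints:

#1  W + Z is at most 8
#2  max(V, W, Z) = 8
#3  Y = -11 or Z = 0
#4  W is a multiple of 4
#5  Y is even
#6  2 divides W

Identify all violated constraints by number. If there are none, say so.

#1 W + Z = 10 + (-1) = 9; 9 > 8, bound 8 not met  ✘
#2 max(-4, 10, -1) = 10, not 8  ✘
#3 Y = -10 ≠ -11 and Z = -1 ≠ 0; both disjuncts false  ✘
#4 10 = 4*2 + 2, so 4 does not divide 10  ✘
#5 Y = -10 is even  ✔
#6 10 / 2 = 5, so 2 divides 10  ✔

Constraints 1, 2, 3, 4 are violated.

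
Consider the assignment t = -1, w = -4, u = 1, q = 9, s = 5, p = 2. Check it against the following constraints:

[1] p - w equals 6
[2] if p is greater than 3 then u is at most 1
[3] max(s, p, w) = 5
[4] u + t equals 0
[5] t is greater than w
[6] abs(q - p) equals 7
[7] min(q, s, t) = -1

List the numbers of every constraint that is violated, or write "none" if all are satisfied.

Yes — all constraints hold.

[1] p - w = 2 - (-4) = 6 — OK.
[2] p = 2, not > 3; antecedent false, conditional vacuously true — OK.
[3] max(5, 2, -4) = 5 — OK.
[4] u + t = 1 + (-1) = 0 — OK.
[5] t = -1, w = -4; -1 > -4 — OK.
[6] abs(9 - 2) = 7 — OK.
[7] min(9, 5, -1) = -1 — OK.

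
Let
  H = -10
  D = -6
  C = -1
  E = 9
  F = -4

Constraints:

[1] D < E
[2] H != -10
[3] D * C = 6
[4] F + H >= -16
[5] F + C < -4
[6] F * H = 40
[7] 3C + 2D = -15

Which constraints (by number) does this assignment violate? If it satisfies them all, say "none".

[1] D = -6, E = 9; -6 < 9  OK
[2] H = -10, but -10 is required to differ  FAIL
[3] D * C = -6 * (-1) = 6  OK
[4] F + H = -4 + (-10) = -14; -14 ≥ -16  OK
[5] F + C = -4 + (-1) = -5; -5 < -4  OK
[6] F * H = -4 * (-10) = 40  OK
[7] 3C + 2D = 3(-1) + 2(-6) = -15  OK

Constraint 2 is violated.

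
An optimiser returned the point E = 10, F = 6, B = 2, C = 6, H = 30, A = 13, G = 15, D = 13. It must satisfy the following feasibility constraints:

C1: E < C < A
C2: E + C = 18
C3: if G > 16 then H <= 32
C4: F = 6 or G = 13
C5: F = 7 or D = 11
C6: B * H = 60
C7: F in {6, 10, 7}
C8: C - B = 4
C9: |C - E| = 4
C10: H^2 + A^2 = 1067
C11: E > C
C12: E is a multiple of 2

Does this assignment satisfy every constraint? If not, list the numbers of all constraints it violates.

C1: values 10, 6, 13; E = 10 is not < C = 6  FAIL
C2: E + C = 10 + 6 = 16, not 18  FAIL
C3: G = 15, not > 16; antecedent false, conditional vacuously true  OK
C4: F = 6 = 6 (first disjunct)  OK
C5: F = 6 ≠ 7 and D = 13 ≠ 11; both disjuncts false  FAIL
C6: B * H = 2 * 30 = 60  OK
C7: F = 6 is in {6, 10, 7}  OK
C8: C - B = 6 - 2 = 4  OK
C9: |6 - 10| = 4  OK
C10: H^2 + A^2 = 30^2 + 13^2 = 900 + 169 = 1069, not 1067  FAIL
C11: E = 10, C = 6; 10 > 6  OK
C12: 10 / 2 = 5, so 2 divides 10  OK

Constraints 1, 2, 5, and 10 do not hold.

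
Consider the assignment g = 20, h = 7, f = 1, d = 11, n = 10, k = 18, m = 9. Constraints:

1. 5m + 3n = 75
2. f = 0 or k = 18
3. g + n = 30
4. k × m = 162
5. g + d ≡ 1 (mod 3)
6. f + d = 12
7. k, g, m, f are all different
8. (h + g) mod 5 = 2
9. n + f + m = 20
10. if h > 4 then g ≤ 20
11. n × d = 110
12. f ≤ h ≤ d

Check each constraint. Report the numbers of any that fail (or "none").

None — every constraint holds.

1. 5m + 3n = 5(9) + 3(10) = 75  holds
2. f = 1 ≠ 0, but k = 18 = 18 (second disjunct)  holds
3. g + n = 20 + 10 = 30  holds
4. k × m = 18 × 9 = 162  holds
5. g + d = 31; 31 mod 3 = 1  holds
6. f + d = 1 + 11 = 12  holds
7. values 18, 20, 9, 1 are pairwise distinct  holds
8. h + g = 27; 27 mod 5 = 2  holds
9. n + f + m = 10 + 1 + 9 = 20  holds
10. h = 7 > 4, so we need g ≤ 20; g = 20 ≤ 20  holds
11. n × d = 10 × 11 = 110  holds
12. values 1 ≤ 7 ≤ 11  holds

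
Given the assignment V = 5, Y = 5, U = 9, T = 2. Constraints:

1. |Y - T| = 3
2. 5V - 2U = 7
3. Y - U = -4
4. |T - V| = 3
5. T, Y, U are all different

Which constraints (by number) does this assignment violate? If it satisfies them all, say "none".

No violations.

1. |5 - 2| = 3 — holds.
2. 5V - 2U = 5(5) - 2(9) = 7 — holds.
3. Y - U = 5 - 9 = -4 — holds.
4. |2 - 5| = 3 — holds.
5. values 2, 5, 9 are pairwise distinct — holds.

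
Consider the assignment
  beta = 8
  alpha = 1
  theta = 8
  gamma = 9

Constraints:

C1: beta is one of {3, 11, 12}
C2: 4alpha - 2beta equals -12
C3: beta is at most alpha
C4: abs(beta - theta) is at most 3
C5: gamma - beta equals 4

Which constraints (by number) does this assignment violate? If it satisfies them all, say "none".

Constraints 1, 3, and 5 do not hold.

C1: beta = 8 is not in {3, 11, 12} — fails.
C2: 4alpha - 2beta = 4(1) - 2(8) = -12 — holds.
C3: beta = 8, alpha = 1; 8 > 1 (want ≤) — fails.
C4: abs(8 - 8) = 0; 0 ≤ 3 — holds.
C5: gamma - beta = 9 - 8 = 1, not 4 — fails.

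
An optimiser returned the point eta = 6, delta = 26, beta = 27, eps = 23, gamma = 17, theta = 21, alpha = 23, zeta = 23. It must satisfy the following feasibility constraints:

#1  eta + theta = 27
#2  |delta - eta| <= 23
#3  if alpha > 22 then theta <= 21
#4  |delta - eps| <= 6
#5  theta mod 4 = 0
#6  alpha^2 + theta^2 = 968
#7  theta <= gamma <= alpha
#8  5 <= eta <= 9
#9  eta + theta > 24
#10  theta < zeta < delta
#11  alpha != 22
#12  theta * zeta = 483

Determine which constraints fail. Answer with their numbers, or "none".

#1 eta + theta = 6 + 21 = 27 — OK.
#2 |26 - 6| = 20; 20 ≤ 23 — OK.
#3 alpha = 23 > 22, so we need theta ≤ 21; theta = 21 ≤ 21 — OK.
#4 |26 - 23| = 3; 3 ≤ 6 — OK.
#5 21 mod 4 = 1, not 0 — violated.
#6 alpha^2 + theta^2 = 23^2 + 21^2 = 529 + 441 = 970, not 968 — violated.
#7 values 21, 17, 23; theta = 21 is not <= gamma = 17 — violated.
#8 eta = 6 lies in [5, 9] — OK.
#9 eta + theta = 6 + 21 = 27; 27 > 24 — OK.
#10 values 21 < 23 < 26 — OK.
#11 alpha = 23, and 23 ≠ 22 — OK.
#12 theta * zeta = 21 * 23 = 483 — OK.

Constraints 5, 6, and 7 are violated.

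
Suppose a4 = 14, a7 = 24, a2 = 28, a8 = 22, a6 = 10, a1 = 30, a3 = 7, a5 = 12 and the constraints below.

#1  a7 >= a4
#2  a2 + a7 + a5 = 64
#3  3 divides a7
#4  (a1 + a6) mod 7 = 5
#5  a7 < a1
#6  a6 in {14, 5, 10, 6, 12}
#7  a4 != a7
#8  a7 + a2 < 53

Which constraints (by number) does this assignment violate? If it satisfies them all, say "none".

#1 a7 = 24, a4 = 14; 24 ≥ 14 — satisfied.
#2 a2 + a7 + a5 = 28 + 24 + 12 = 64 — satisfied.
#3 24 / 3 = 8, so 3 divides 24 — satisfied.
#4 a1 + a6 = 40; 40 mod 7 = 5 — satisfied.
#5 a7 = 24, a1 = 30; 24 < 30 — satisfied.
#6 a6 = 10 is in {14, 5, 10, 6, 12} — satisfied.
#7 a4 = 14, a7 = 24; distinct — satisfied.
#8 a7 + a2 = 24 + 28 = 52; 52 < 53 — satisfied.

No violations.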